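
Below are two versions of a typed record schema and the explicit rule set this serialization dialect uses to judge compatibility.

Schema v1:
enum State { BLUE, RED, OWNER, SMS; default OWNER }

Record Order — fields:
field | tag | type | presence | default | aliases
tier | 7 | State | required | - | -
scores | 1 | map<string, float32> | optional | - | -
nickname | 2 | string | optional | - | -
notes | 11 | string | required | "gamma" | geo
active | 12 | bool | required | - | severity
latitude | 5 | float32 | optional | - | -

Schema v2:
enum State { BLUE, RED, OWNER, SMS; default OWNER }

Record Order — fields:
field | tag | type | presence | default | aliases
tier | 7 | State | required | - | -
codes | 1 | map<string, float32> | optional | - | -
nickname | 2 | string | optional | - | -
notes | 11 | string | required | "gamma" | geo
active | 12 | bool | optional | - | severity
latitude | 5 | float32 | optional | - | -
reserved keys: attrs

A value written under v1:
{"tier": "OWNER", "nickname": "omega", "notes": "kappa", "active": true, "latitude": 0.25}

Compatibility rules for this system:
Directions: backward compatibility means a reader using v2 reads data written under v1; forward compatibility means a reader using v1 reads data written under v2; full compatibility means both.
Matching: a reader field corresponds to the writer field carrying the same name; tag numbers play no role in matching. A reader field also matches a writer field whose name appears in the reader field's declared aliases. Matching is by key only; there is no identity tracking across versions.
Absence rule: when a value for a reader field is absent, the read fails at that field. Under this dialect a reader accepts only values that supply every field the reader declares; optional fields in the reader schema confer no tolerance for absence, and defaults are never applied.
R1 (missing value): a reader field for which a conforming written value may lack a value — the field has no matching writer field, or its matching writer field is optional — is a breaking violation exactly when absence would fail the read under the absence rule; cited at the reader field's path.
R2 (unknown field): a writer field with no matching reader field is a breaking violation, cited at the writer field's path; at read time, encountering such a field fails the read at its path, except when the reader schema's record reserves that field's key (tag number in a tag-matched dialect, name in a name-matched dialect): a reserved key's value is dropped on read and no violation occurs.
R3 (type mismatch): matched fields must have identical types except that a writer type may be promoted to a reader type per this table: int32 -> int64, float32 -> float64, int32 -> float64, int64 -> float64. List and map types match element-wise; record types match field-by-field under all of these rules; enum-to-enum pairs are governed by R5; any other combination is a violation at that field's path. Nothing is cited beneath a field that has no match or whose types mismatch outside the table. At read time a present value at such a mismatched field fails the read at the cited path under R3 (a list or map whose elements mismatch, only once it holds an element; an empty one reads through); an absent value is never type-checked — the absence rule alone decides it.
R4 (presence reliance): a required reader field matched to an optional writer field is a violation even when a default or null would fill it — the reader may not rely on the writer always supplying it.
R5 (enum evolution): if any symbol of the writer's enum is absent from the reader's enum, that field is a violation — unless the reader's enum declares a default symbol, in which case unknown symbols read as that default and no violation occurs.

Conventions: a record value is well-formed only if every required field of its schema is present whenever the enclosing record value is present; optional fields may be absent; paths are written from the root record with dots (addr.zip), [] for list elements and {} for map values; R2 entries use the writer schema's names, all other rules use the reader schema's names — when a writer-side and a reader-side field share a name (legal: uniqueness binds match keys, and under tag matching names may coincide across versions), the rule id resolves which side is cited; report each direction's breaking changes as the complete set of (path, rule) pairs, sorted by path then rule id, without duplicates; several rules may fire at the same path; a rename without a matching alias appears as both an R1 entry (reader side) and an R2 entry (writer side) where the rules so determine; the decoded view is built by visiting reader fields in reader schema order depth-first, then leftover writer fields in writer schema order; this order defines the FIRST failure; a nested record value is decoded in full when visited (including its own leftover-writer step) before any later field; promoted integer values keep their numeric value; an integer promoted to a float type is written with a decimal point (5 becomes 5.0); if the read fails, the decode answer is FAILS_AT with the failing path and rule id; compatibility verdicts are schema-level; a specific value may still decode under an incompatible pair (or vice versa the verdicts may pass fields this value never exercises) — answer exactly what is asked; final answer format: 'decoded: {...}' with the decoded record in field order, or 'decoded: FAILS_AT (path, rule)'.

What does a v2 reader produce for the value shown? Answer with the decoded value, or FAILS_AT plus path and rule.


the writer's type comes first in each Order pair
decode walk for Order under reader schema v2:
  tier := "OWNER"
  read fails at codes under R1 (no fill)
  => FAILS_AT (codes, R1)
diffs on Order not affecting the asked answer:
  field active in record Order: required changed to optional -> changes Order's schema-level verdicts only — the decode of this value is the same

decoded: FAILS_AT (codes, R1)


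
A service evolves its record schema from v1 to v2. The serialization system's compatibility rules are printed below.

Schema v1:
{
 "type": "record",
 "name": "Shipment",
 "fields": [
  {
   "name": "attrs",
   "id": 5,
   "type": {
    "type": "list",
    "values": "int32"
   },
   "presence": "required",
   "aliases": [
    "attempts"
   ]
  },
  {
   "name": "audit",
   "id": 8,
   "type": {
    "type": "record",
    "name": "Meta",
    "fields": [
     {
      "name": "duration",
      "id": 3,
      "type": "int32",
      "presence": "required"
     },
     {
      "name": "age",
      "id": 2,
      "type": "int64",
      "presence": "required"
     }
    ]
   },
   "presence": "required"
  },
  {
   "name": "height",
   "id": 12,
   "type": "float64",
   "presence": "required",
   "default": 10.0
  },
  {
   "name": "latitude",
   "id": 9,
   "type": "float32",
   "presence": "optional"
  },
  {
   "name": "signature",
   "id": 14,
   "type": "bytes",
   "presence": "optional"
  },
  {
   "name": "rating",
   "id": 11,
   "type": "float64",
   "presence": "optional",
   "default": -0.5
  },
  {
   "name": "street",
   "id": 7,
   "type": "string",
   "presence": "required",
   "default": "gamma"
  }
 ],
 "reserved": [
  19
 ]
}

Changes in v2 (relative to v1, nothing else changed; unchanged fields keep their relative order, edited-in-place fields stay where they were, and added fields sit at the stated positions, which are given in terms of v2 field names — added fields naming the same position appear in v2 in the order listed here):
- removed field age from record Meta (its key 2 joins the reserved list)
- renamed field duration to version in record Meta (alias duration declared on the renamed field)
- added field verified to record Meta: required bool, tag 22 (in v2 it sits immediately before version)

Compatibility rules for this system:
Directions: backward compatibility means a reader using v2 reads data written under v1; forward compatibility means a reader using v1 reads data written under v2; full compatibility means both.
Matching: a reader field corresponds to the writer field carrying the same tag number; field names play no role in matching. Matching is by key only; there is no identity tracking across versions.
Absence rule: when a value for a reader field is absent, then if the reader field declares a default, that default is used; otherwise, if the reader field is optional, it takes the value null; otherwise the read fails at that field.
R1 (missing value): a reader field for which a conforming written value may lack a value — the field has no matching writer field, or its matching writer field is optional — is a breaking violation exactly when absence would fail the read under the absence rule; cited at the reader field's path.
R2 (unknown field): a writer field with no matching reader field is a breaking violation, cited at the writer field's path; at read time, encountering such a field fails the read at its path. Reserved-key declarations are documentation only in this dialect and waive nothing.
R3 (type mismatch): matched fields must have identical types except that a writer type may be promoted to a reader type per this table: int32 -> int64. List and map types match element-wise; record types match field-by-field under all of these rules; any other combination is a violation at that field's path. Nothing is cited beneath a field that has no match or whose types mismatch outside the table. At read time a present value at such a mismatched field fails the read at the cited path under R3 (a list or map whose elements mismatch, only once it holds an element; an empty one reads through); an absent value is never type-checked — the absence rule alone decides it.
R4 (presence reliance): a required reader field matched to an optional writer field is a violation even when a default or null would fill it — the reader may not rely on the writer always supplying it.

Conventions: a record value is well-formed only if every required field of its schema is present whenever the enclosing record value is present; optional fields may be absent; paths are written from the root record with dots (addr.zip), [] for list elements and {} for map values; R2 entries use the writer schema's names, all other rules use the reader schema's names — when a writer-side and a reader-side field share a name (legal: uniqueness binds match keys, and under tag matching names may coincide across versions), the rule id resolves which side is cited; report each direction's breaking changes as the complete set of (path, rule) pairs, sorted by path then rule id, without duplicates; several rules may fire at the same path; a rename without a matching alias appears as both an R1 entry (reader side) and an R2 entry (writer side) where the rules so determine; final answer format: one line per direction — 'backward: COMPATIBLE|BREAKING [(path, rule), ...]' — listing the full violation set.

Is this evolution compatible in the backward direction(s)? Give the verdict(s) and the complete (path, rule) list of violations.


each type pair in Shipment: writer, then reader
backward on Shipment — v2 reading data written by v1:
  list<int32> -> list<int32>, writer required: attrs aligns to attrs
  Meta -> Meta, writer required: audit aligns to audit
  float64 -> float64, writer required: height aligns to height
  float32 -> float32, writer optional: latitude aligns to latitude
  bytes -> bytes, writer optional: signature aligns to signature
  float64 -> float64, writer optional: rating aligns to rating
  string -> string, writer required: street aligns to street
  audit.verified has no writer counterpart
  int32 -> int32, writer required: audit.version aligns to audit.duration
  writer field audit.age has no reader counterpart
  R2 fires at audit.age
  R1 fires at audit.verified
  => backward verdict for Shipment: BREAKING, 2 violation(s)
remaining Shipment differences; none change what is asked:
  renamed field duration to version in record Meta (alias duration declared on the renamed field) -> triggers nothing under Shipment's printed rules — same verdict

backward: BREAKING [(audit.age, R2), (audit.verified, R1)]


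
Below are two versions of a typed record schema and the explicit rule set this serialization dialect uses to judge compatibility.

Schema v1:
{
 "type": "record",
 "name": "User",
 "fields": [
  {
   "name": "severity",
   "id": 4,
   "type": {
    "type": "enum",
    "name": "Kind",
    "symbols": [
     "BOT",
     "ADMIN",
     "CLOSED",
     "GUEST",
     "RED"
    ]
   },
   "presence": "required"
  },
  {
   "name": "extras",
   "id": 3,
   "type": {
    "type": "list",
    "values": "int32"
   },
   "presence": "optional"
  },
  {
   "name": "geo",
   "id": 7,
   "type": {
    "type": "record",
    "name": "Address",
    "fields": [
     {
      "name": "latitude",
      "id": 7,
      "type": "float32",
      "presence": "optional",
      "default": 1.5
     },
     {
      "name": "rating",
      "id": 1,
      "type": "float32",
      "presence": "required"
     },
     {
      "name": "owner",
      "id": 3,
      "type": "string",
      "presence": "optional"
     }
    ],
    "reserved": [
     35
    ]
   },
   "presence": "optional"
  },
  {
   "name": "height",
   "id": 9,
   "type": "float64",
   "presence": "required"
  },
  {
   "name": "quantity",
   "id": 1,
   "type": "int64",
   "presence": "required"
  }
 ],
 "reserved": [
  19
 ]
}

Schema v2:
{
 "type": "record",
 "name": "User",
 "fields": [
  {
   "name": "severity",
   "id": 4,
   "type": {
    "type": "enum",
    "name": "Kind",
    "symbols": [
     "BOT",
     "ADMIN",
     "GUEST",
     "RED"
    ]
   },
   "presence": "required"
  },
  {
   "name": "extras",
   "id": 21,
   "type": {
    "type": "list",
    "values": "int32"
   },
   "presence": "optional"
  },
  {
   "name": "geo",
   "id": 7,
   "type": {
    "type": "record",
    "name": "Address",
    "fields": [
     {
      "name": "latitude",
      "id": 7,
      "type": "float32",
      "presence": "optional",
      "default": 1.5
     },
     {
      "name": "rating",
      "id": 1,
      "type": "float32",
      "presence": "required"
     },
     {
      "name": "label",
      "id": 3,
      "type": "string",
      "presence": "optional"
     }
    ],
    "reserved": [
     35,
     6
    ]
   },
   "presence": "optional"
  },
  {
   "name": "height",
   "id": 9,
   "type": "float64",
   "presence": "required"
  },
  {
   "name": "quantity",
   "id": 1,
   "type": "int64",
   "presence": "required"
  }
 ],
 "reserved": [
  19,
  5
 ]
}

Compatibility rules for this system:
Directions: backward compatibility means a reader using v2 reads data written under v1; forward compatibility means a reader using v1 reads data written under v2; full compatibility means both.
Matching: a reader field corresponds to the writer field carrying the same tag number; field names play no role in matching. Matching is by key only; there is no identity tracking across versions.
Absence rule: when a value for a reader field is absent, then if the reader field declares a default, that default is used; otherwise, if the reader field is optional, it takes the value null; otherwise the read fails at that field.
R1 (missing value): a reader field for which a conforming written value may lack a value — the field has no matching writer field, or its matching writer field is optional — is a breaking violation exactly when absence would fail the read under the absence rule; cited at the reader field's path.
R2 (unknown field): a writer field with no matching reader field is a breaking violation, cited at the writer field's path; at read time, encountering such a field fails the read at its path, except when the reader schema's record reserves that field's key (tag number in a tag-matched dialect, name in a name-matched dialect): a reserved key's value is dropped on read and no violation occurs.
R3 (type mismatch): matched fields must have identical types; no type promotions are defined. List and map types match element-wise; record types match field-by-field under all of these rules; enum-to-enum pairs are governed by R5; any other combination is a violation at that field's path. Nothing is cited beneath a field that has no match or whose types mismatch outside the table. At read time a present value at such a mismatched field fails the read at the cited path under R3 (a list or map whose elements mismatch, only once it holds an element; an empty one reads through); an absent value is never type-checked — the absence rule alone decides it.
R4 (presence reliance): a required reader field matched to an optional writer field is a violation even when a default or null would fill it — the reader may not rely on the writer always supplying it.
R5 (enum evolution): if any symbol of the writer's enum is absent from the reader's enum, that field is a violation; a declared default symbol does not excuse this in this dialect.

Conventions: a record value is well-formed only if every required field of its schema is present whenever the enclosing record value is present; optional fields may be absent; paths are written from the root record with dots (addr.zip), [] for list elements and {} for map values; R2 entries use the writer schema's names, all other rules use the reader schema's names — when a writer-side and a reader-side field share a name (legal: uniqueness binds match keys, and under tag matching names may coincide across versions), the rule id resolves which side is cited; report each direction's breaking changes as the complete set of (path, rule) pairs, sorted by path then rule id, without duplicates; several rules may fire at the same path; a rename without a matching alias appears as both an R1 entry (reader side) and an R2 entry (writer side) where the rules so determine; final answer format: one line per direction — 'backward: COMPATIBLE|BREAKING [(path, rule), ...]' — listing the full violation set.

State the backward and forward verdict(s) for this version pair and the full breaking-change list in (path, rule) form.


backward: BREAKING [(extras, R2), (severity, R5)]; forward: BREAKING [(extras, R2)]

in User below, arrows point writer -> reader
checking backward for User: reader v2 against writer v1:
  Kind -> Kind, writer required: severity aligns to severity
  extras has no writer counterpart
  Address -> Address, writer optional: geo aligns to geo
  float64 -> float64, writer required: height aligns to height
  int64 -> int64, writer required: quantity aligns to quantity
  writer extras: unknown to reader
  float32 -> float32, writer optional: geo.latitude aligns to geo.latitude
  float32 -> float32, writer required: geo.rating aligns to geo.rating
  string -> string, writer optional: geo.label aligns to geo.owner
  rule R2 violated at extras
  rule R5 violated at severity
  backward on User therefore BREAKING (2)
checking forward for User: reader v1 against writer v2:
  Kind -> Kind, writer required: severity aligns to severity
  extras has no writer counterpart
  Address -> Address, writer optional: geo aligns to geo
  float64 -> float64, writer required: height aligns to height
  int64 -> int64, writer required: quantity aligns to quantity
  writer extras: unknown to reader
  float32 -> float32, writer optional: geo.latitude aligns to geo.latitude
  float32 -> float32, writer required: geo.rating aligns to geo.rating
  string -> string, writer optional: geo.owner aligns to geo.label
  rule R2 violated at extras
  forward on User therefore BREAKING (1)


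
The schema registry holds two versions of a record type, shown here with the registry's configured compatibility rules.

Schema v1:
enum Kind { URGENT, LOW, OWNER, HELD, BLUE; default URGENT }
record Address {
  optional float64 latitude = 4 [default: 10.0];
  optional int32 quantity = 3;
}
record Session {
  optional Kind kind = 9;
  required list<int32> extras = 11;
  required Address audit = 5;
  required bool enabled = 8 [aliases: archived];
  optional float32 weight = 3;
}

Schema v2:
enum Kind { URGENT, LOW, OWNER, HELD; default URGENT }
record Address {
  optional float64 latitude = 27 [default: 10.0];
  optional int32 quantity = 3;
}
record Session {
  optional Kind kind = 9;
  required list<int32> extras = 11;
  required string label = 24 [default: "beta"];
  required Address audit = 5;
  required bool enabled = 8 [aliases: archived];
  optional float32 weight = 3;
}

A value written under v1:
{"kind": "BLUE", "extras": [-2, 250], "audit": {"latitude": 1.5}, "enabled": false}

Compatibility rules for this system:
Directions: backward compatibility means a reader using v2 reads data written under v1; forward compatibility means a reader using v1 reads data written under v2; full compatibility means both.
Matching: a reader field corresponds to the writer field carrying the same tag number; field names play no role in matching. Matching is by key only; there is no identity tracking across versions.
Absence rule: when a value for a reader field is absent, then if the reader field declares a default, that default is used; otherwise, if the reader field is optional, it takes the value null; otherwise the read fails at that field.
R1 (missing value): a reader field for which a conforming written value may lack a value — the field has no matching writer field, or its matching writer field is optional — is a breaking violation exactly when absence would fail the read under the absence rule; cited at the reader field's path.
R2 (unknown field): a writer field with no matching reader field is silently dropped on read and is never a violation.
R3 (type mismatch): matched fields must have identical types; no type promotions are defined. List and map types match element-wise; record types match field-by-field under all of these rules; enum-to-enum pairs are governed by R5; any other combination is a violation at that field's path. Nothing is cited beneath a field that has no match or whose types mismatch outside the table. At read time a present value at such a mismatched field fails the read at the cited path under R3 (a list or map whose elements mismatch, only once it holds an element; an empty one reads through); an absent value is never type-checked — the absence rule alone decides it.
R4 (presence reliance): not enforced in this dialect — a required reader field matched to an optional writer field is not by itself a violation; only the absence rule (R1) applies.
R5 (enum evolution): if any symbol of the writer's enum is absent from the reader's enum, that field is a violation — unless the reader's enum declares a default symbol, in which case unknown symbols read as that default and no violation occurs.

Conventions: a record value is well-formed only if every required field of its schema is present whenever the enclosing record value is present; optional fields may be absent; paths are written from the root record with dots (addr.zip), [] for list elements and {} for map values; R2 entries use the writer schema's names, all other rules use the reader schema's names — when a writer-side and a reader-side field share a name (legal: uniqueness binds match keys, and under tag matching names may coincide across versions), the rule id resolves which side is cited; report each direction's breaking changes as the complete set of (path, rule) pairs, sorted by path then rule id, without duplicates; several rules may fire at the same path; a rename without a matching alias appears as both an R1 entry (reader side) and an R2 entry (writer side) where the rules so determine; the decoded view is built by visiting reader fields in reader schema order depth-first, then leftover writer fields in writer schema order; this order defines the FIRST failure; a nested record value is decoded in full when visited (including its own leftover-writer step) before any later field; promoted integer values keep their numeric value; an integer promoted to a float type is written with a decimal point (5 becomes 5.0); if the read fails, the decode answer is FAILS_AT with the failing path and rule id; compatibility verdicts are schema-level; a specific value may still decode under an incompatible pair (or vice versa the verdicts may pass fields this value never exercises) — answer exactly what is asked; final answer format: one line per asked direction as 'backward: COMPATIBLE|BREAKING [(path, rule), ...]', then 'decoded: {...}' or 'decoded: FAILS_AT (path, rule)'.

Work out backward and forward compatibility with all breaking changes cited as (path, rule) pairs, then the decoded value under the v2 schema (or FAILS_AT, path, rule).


in Session below, arrows point writer -> reader
backward for Session (reader v2, writer v1):
  kind <- kind (Kind -> Kind, writer optional)
  extras <- extras (list<int32> -> list<int32>, writer required)
  label has no writer counterpart
  audit <- audit (Address -> Address, writer required)
  enabled <- enabled (bool -> bool, writer required)
  weight <- weight (float32 -> float32, writer optional)
  audit.latitude has no writer counterpart
  audit.quantity <- audit.quantity (int32 -> int32, writer optional)
  leftover writer field: audit.latitude
  => no violations; backward on Session: COMPATIBLE
forward for Session (reader v1, writer v2):
  kind <- kind (Kind -> Kind, writer optional)
  extras <- extras (list<int32> -> list<int32>, writer required)
  audit <- audit (Address -> Address, writer required)
  enabled <- enabled (bool -> bool, writer required)
  weight <- weight (float32 -> float32, writer optional)
  leftover writer field: label
  audit.latitude has no writer counterpart
  audit.quantity <- audit.quantity (int32 -> int32, writer optional)
  leftover writer field: audit.latitude
  => no violations; forward on Session: COMPATIBLE
decode walk for Session under reader schema v2:
  kind := "URGENT" (symbol BLUE -> reader default)
  extras := [-2, 250]
  label := "beta" (missing; default applied)
  audit.latitude := 10.0 (missing; default applied)
  audit.quantity := null (missing; optional => null)
  writer audit.latitude: no reader field; dropped
  enabled := false
  weight := null (missing; optional => null)
  => decoded: {"kind": "URGENT", "extras": [-2, 250], "label": "beta", "audit": {"latitude": 10.0, "quantity": null}, "enabled": false, "weight": null}

backward: COMPATIBLE []; forward: COMPATIBLE []; decoded: {"kind": "URGENT", "extras": [-2, 250], "label": "beta", "audit": {"latitude": 10.0, "quantity": null}, "enabled": false, "weight": null}


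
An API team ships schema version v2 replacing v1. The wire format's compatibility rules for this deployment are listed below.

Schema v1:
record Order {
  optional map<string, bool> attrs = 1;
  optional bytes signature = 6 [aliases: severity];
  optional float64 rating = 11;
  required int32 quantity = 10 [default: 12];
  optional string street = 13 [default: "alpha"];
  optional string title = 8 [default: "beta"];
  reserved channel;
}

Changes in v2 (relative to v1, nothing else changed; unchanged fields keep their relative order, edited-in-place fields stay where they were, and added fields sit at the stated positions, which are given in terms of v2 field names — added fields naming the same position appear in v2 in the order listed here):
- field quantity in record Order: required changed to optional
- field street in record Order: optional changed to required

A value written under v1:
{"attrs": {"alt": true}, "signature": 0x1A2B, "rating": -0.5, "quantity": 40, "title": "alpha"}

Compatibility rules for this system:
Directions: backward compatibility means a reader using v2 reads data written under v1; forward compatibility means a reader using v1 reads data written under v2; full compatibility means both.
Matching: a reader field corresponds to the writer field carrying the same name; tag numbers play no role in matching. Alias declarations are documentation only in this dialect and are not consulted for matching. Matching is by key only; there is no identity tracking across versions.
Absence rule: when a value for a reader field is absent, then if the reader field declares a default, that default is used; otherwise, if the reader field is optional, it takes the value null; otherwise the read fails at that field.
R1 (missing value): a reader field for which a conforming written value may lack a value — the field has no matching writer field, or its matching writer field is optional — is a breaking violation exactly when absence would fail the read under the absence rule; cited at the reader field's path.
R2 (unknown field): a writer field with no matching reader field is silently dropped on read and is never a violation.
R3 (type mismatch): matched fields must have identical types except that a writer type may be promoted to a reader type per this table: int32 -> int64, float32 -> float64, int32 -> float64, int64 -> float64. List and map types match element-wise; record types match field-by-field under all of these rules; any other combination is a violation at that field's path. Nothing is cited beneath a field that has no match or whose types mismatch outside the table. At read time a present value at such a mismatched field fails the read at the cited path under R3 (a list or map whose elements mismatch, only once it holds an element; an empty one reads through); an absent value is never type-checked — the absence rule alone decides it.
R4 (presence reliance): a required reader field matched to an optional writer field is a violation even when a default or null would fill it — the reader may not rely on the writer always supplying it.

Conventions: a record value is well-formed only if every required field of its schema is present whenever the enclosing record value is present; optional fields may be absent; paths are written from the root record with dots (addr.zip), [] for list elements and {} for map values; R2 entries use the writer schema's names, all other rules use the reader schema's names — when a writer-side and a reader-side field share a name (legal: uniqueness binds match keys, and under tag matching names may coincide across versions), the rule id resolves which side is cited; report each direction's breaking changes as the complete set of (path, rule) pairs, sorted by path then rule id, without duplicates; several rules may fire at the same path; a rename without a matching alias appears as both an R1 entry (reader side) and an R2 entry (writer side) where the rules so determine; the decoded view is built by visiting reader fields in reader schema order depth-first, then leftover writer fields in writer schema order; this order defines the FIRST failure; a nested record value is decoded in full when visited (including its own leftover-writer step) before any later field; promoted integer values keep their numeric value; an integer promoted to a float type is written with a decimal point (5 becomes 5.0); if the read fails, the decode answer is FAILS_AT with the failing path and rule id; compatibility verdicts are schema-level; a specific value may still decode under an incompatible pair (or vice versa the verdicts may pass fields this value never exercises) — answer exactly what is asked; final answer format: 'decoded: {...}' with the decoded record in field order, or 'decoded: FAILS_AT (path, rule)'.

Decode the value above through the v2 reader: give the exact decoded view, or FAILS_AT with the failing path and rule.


decoded: {"attrs": {"alt": true}, "signature": 0x1A2B, "rating": -0.5, "quantity": 40, "street": "alpha", "title": "alpha"}

in Order below, arrows point writer -> reader
migrating the Order value to v2:
  attrs := {"alt": true}
  signature := 0x1A2B
  rating := -0.5
  quantity := 40
  street := "alpha" (no value, default fills)
  title := "alpha"
  => decoded: {"attrs": {"alt": true}, "signature": 0x1A2B, "rating": -0.5, "quantity": 40, "street": "alpha", "title": "alpha"}
the rest of the Order diff is inert for this question:
  field quantity in record Order: required changed to optional -> shifts the Order verdicts, not this decode
  field street in record Order: optional changed to required -> shifts the Order verdicts, not this decode


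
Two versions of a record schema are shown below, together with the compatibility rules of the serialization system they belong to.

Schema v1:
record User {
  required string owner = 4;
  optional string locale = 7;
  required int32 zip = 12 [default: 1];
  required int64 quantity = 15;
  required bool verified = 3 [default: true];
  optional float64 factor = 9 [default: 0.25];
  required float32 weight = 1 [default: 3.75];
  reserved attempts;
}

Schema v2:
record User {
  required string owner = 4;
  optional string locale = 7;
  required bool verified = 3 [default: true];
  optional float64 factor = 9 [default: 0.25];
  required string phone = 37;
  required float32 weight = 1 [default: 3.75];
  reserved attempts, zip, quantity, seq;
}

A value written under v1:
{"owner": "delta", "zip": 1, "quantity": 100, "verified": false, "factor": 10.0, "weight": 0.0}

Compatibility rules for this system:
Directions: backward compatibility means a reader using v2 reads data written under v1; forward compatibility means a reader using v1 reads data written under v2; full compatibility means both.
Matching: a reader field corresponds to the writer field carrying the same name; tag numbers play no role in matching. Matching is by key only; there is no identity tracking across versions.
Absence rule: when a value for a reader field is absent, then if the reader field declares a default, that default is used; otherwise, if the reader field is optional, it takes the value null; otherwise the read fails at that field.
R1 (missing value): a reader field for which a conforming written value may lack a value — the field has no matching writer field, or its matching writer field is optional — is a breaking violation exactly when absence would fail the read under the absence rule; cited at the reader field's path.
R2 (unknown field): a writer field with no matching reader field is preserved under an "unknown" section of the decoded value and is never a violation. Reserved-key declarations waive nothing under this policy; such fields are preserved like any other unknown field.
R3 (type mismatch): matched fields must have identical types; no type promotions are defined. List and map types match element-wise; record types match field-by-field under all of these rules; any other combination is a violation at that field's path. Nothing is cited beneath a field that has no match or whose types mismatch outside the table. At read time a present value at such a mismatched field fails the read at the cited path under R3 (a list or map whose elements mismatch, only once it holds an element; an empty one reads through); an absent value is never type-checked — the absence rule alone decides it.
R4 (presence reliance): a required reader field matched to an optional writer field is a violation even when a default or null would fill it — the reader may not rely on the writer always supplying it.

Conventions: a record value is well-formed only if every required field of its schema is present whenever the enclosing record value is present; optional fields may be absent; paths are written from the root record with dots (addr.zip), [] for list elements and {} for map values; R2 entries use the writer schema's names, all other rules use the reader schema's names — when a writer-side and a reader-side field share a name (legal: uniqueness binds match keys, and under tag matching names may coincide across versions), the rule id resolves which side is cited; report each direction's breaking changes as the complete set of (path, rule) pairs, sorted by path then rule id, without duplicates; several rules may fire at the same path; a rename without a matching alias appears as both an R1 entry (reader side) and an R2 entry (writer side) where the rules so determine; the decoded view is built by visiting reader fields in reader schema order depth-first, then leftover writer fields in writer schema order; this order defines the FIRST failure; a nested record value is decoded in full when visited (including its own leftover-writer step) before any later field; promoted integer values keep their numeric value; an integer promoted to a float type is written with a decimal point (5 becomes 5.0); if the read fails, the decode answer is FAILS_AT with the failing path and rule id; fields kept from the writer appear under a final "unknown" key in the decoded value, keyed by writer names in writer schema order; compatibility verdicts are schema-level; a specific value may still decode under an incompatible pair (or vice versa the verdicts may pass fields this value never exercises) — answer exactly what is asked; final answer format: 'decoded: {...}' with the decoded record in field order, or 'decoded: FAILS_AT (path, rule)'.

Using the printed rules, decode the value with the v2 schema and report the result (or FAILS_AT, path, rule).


decoded: FAILS_AT (phone, R1)

the writer's type comes first in each User pair
decoding the User value with the v2 reader:
  owner := "delta"
  locale := null (absent, optional -> null)
  verified := false
  factor := 10.0
  read fails at phone under R1 (no fill)
  => FAILS_AT (phone, R1)
ruling out the remaining User differences:
  removed field zip from record User (its key "zip" joins the reserved list) -> inert under this dialect — no rule fires on User and the result does not move
  removed field quantity from record User (its key "quantity" joins the reserved list) -> a verdict-level change on User — the shown value reads the same


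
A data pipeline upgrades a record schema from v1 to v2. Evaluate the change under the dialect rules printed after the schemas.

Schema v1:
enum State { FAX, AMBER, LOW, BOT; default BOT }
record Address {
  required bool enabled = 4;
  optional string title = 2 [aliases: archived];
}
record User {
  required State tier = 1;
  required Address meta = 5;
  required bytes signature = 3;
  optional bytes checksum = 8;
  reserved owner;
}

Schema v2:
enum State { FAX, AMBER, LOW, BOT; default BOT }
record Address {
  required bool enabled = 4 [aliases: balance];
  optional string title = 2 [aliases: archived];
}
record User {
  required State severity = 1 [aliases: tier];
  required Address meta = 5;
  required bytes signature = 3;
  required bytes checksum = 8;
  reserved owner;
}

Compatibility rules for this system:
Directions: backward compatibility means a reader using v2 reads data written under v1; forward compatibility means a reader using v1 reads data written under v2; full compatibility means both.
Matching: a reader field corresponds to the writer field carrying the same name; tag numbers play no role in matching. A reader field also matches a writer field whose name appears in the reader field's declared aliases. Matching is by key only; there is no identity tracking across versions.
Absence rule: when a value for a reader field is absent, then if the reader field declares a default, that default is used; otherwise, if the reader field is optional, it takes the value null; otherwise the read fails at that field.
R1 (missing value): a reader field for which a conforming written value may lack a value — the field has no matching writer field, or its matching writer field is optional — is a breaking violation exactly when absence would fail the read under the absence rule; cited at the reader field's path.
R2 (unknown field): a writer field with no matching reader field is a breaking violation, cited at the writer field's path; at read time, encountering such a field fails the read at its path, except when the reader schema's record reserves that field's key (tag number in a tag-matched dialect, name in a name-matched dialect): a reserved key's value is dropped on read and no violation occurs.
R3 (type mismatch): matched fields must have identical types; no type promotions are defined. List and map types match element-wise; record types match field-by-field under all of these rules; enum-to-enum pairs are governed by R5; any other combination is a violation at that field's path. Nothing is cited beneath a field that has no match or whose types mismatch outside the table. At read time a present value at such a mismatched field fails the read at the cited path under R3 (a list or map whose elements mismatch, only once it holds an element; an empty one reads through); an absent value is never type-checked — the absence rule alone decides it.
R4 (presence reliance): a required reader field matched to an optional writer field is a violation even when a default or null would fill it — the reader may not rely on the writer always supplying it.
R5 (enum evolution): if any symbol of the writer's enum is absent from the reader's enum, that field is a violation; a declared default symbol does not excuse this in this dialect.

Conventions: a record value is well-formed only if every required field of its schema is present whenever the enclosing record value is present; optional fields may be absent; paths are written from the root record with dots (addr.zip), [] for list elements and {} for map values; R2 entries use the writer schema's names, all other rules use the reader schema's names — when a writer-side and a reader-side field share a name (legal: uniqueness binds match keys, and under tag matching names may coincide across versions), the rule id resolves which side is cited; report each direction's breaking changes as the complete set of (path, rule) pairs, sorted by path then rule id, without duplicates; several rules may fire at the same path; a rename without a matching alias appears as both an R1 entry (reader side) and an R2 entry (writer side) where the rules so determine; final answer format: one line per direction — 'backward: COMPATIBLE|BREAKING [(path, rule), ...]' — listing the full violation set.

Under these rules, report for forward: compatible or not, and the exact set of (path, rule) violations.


each type pair in User: writer, then reader
forward on User — v1 reading data written by v2:
  tier has no writer counterpart
  writer required, Address -> Address: reader meta maps from writer meta
  writer required, bytes -> bytes: reader signature maps from writer signature
  writer required, bytes -> bytes: reader checksum maps from writer checksum
  severity (writer side), unknown to reader
  writer required, bool -> bool: reader meta.enabled maps from writer meta.enabled
  writer optional, string -> string: reader meta.title maps from writer meta.title
  R2 fires at severity
  R1 fires at tier
  => 2 violation(s): forward is BREAKING for User
checking off the User differences that do not matter here:
  field checksum in record User: optional changed to required -> fires only in the backward direction of User, which is not asked here

forward: BREAKING [(severity, R2), (tier, R1)]
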